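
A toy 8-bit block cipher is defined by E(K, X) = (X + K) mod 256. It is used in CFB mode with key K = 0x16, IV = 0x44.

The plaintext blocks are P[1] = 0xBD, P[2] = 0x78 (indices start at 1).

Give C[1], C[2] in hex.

C[1] = 0xE7, C[2] = 0x85

CFB encryption: C_i = P_i ⊕ E(K, C_{i−1}), with C_{0} = IV.
C[1]: E(K, 0x44) = 0x5A; 0xBD ⊕ 0x5A = 0xE7.
C[2]: E(K, 0xE7) = 0xFD; 0x78 ⊕ 0xFD = 0x85.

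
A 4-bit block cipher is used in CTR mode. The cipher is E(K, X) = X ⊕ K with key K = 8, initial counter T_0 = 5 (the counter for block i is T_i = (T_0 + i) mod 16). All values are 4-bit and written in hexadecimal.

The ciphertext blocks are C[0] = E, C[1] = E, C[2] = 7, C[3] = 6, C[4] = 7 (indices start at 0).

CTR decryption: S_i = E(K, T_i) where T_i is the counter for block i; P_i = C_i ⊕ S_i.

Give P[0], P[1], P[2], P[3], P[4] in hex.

P[0]: T = 5, S = E(K, T) = D; E ⊕ D = 3.
P[1]: T = 6, S = E(K, T) = E; E ⊕ E = 0.
P[2]: T = 7, S = E(K, T) = F; 7 ⊕ F = 8.
P[3]: T = 8, S = E(K, T) = 0; 6 ⊕ 0 = 6.
P[4]: T = 9, S = E(K, T) = 1; 7 ⊕ 1 = 6.

P[0] = 3, P[1] = 0, P[2] = 8, P[3] = 6, P[4] = 6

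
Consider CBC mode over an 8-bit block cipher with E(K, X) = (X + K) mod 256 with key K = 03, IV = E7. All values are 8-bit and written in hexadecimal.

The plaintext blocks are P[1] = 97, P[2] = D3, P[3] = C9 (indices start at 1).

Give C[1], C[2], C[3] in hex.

CBC encryption: C_i = E(K, P_i ⊕ C_{i−1}), with C_{0} = IV.
C[1]: P[1] ⊕ E7 = 70; E(K, 70) = 73.
C[2]: P[2] ⊕ 73 = A0; E(K, A0) = A3.
C[3]: P[3] ⊕ A3 = 6A; E(K, 6A) = 6D.

C[1] = 73, C[2] = A3, C[3] = 6D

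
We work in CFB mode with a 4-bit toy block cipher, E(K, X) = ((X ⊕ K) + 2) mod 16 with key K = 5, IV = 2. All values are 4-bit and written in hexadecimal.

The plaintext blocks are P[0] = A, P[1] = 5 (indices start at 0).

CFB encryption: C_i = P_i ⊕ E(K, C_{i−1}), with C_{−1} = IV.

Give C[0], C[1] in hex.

C[0]: E(K, 2) = 9; A ⊕ 9 = 3.
C[1]: E(K, 3) = 8; 5 ⊕ 8 = D.

C[0] = 3, C[1] = D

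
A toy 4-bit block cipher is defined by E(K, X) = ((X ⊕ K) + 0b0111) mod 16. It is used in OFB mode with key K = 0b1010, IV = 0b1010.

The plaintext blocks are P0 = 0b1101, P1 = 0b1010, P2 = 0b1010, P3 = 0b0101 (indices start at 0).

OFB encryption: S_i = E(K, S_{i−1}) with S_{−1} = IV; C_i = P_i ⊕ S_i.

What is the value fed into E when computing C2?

0b0100

C0: S = E(K, 0b1010) = 0b0111; 0b1101 ⊕ 0b0111 = 0b1010.
C1: S = E(K, 0b0111) = 0b0100; 0b1010 ⊕ 0b0100 = 0b1110.
C2: S = E(K, 0b0100) = 0b0101; 0b1010 ⊕ 0b0101 = 0b1111.
So the input to E for block 2 is 0b0100.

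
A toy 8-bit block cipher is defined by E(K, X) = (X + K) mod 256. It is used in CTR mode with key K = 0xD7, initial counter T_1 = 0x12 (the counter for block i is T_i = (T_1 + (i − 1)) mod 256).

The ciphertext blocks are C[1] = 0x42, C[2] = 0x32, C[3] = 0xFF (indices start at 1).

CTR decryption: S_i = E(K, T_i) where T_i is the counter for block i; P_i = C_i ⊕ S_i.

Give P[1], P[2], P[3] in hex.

P[1]: T = 0x12, S = E(K, T) = 0xE9; 0x42 ⊕ 0xE9 = 0xAB.
P[2]: T = 0x13, S = E(K, T) = 0xEA; 0x32 ⊕ 0xEA = 0xD8.
P[3]: T = 0x14, S = E(K, T) = 0xEB; 0xFF ⊕ 0xEB = 0x14.

P[1] = 0xAB, P[2] = 0xD8, P[3] = 0x14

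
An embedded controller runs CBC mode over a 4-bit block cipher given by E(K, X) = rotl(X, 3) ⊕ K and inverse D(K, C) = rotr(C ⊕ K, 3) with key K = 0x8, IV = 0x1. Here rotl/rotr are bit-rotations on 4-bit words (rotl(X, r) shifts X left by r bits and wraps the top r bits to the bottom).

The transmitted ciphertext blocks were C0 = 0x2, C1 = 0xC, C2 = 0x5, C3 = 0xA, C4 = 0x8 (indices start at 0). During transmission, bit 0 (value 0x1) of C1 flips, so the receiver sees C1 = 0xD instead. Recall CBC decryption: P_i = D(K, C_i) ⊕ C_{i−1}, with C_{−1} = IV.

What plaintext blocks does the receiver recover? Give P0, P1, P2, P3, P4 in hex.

P0 = 0x4, P1 = 0x8, P2 = 0x6, P3 = 0x1, P4 = 0xA

Only C1 changed, to 0xD. In CBC, a change in C_i garbles P_i and flips the same bit in P_{i+1}. Decrypting the received ciphertext:
P0: D(K, 0x2) = 0x5; 0x5 ⊕ 0x1 = 0x4.
P1: D(K, 0xD) = 0xA; 0xA ⊕ 0x2 = 0x8.
P2: D(K, 0x5) = 0xB; 0xB ⊕ 0xD = 0x6.
P3: D(K, 0xA) = 0x4; 0x4 ⊕ 0x5 = 0x1.
P4: D(K, 0x8) = 0x0; 0x0 ⊕ 0xA = 0xA.
Blocks that differ from the original plaintext: P1, P2.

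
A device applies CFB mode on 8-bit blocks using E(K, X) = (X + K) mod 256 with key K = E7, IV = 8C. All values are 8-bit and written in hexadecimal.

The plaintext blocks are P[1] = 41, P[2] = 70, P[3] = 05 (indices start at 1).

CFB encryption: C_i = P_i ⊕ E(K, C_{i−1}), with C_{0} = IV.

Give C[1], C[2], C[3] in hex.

C[1] = 32, C[2] = 69, C[3] = 55

C[1]: E(K, 8C) = 73; 41 ⊕ 73 = 32.
C[2]: E(K, 32) = 19; 70 ⊕ 19 = 69.
C[3]: E(K, 69) = 50; 05 ⊕ 50 = 55.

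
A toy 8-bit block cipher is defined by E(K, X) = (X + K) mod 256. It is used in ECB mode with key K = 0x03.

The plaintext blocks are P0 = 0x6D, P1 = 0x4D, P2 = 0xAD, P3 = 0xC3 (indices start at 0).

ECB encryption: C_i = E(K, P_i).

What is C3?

C3: E(K, 0xC3) = 0xC6.

C3 = 0xC6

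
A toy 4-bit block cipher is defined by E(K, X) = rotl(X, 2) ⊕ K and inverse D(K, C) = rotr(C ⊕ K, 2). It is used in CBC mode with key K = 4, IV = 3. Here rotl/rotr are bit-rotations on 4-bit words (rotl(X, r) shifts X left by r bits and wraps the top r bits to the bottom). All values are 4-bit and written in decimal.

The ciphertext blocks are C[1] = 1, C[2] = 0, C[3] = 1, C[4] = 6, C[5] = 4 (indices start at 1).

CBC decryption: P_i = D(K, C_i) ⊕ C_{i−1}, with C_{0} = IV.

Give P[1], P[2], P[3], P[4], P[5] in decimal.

P[1]: D(K, 1) = 5; 5 ⊕ 3 = 6.
P[2]: D(K, 0) = 1; 1 ⊕ 1 = 0.
P[3]: D(K, 1) = 5; 5 ⊕ 0 = 5.
P[4]: D(K, 6) = 8; 8 ⊕ 1 = 9.
P[5]: D(K, 4) = 0; 0 ⊕ 6 = 6.

P[1] = 6, P[2] = 0, P[3] = 5, P[4] = 9, P[5] = 6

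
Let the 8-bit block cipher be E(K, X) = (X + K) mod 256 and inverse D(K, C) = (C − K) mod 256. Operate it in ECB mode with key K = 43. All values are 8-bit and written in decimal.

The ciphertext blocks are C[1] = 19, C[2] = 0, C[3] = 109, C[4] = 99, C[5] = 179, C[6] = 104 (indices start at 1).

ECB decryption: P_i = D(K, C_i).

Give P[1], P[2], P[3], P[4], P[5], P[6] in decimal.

P[1] = 232, P[2] = 213, P[3] = 66, P[4] = 56, P[5] = 136, P[6] = 61

P[1]: D(K, 19) = 232.
P[2]: D(K, 0) = 213.
P[3]: D(K, 109) = 66.
P[4]: D(K, 99) = 56.
P[5]: D(K, 179) = 136.
P[6]: D(K, 104) = 61.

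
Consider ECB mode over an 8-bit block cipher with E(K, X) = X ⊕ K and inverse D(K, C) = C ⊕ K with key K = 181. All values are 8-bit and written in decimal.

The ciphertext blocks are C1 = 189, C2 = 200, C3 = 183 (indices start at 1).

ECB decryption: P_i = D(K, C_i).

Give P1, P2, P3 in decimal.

P1: D(K, 189) = 8.
P2: D(K, 200) = 125.
P3: D(K, 183) = 2.

P1 = 8, P2 = 125, P3 = 2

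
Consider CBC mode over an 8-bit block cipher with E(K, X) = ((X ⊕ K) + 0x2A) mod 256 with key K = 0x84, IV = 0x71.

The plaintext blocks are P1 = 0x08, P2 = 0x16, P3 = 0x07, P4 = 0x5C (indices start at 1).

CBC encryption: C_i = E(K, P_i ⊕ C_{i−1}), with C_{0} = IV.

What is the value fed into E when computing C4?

0xDA

C1: P1 ⊕ 0x71 = 0x79; E(K, 0x79) = 0x27.
C2: P2 ⊕ 0x27 = 0x31; E(K, 0x31) = 0xDF.
C3: P3 ⊕ 0xDF = 0xD8; E(K, 0xD8) = 0x86.
C4: P4 ⊕ 0x86 = 0xDA; E(K, 0xDA) = 0x88.
So the input to E for block 4 is 0xDA.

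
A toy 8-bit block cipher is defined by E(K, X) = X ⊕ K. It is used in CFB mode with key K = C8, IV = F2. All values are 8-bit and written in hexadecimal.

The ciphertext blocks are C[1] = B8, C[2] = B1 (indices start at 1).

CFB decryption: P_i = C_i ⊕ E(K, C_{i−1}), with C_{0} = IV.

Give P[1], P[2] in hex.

P[1] = 82, P[2] = C1

P[1]: E(K, F2) = 3A; B8 ⊕ 3A = 82.
P[2]: E(K, B8) = 70; B1 ⊕ 70 = C1.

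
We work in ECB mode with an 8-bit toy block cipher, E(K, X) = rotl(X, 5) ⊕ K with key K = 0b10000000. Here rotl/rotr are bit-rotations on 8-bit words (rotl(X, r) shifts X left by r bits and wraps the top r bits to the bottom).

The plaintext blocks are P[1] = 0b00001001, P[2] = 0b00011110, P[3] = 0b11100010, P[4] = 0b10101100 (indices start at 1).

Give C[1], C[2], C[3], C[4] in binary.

ECB encryption: C_i = E(K, P_i).
C[1]: E(K, 0b00001001) = 0b10100001.
C[2]: E(K, 0b00011110) = 0b01000011.
C[3]: E(K, 0b11100010) = 0b11011100.
C[4]: E(K, 0b10101100) = 0b00010101.

C[1] = 0b10100001, C[2] = 0b01000011, C[3] = 0b11011100, C[4] = 0b00010101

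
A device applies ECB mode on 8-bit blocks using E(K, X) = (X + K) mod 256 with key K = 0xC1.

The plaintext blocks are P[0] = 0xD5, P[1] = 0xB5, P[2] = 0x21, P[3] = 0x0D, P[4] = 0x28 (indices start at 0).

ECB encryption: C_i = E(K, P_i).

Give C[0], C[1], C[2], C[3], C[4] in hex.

C[0]: E(K, 0xD5) = 0x96.
C[1]: E(K, 0xB5) = 0x76.
C[2]: E(K, 0x21) = 0xE2.
C[3]: E(K, 0x0D) = 0xCE.
C[4]: E(K, 0x28) = 0xE9.

C[0] = 0x96, C[1] = 0x76, C[2] = 0xE2, C[3] = 0xCE, C[4] = 0xE9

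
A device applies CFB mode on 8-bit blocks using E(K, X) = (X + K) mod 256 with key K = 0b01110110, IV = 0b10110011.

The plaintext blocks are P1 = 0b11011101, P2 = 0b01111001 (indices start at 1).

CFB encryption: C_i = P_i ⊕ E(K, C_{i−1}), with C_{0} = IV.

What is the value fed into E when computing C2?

0b11110100

C1: E(K, 0b10110011) = 0b00101001; 0b11011101 ⊕ 0b00101001 = 0b11110100.
C2: E(K, 0b11110100) = 0b01101010; 0b01111001 ⊕ 0b01101010 = 0b00010011.
So the input to E for block 2 is 0b11110100.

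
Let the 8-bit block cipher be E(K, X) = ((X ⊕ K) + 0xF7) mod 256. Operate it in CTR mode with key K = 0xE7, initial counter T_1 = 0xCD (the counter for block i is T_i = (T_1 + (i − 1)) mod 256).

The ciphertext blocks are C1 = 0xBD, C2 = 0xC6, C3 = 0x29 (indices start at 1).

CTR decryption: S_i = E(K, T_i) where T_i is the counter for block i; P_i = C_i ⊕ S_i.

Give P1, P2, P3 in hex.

P1: T = 0xCD, S = E(K, T) = 0x21; 0xBD ⊕ 0x21 = 0x9C.
P2: T = 0xCE, S = E(K, T) = 0x20; 0xC6 ⊕ 0x20 = 0xE6.
P3: T = 0xCF, S = E(K, T) = 0x1F; 0x29 ⊕ 0x1F = 0x36.

P1 = 0x9C, P2 = 0xE6, P3 = 0x36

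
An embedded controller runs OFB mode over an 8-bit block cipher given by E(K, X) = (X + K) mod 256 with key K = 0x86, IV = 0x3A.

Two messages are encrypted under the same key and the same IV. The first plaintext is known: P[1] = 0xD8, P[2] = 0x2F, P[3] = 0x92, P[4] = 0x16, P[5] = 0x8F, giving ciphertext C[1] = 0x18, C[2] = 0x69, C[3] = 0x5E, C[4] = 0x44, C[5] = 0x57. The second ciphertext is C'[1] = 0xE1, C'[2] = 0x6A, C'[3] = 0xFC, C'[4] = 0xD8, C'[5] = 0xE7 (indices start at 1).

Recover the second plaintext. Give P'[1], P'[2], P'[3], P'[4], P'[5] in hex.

P'[1] = 0x21, P'[2] = 0x2C, P'[3] = 0x30, P'[4] = 0x8A, P'[5] = 0x3F

In OFB with a reused IV, both messages share the same keystream S_i, so C_i ⊕ C'_i = P_i ⊕ P'_i and thus P'_i = P_i ⊕ C_i ⊕ C'_i.
P'[1]: 0xD8 ⊕ 0x18 ⊕ 0xE1 = 0x21.
P'[2]: 0x2F ⊕ 0x69 ⊕ 0x6A = 0x2C.
P'[3]: 0x92 ⊕ 0x5E ⊕ 0xFC = 0x30.
P'[4]: 0x16 ⊕ 0x44 ⊕ 0xD8 = 0x8A.
P'[5]: 0x8F ⊕ 0x57 ⊕ 0xE7 = 0x3F.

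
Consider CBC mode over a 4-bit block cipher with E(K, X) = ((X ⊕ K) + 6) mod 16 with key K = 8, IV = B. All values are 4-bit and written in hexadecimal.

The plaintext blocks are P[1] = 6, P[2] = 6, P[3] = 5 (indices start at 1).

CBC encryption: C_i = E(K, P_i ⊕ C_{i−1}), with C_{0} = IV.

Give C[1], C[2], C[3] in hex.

C[1]: P[1] ⊕ B = D; E(K, D) = B.
C[2]: P[2] ⊕ B = D; E(K, D) = B.
C[3]: P[3] ⊕ B = E; E(K, E) = C.

C[1] = B, C[2] = B, C[3] = C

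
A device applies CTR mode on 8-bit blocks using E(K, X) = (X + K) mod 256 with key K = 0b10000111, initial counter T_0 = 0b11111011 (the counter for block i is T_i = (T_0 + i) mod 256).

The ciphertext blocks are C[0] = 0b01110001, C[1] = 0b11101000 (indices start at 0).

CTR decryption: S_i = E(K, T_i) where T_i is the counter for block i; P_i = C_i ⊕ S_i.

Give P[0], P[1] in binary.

P[0] = 0b11110011, P[1] = 0b01101011

P[0]: T = 0b11111011, S = E(K, T) = 0b10000010; 0b01110001 ⊕ 0b10000010 = 0b11110011.
P[1]: T = 0b11111100, S = E(K, T) = 0b10000011; 0b11101000 ⊕ 0b10000011 = 0b01101011.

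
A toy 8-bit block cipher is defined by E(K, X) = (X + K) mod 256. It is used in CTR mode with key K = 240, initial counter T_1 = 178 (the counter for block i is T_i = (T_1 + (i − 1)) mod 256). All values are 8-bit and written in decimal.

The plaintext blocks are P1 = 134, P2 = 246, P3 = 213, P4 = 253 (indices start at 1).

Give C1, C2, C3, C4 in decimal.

CTR encryption: S_i = E(K, T_i) where T_i is the counter for block i; C_i = P_i ⊕ S_i.
C1: T = 178, S = E(K, T) = 162; 134 ⊕ 162 = 36.
C2: T = 179, S = E(K, T) = 163; 246 ⊕ 163 = 85.
C3: T = 180, S = E(K, T) = 164; 213 ⊕ 164 = 113.
C4: T = 181, S = E(K, T) = 165; 253 ⊕ 165 = 88.

C1 = 36, C2 = 85, C3 = 113, C4 = 88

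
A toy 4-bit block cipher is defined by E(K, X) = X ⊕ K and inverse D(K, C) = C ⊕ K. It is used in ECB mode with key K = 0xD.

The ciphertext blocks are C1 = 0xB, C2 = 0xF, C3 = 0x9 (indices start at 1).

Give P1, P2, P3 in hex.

ECB decryption: P_i = D(K, C_i).
P1: D(K, 0xB) = 0x6.
P2: D(K, 0xF) = 0x2.
P3: D(K, 0x9) = 0x4.

P1 = 0x6, P2 = 0x2, P3 = 0x4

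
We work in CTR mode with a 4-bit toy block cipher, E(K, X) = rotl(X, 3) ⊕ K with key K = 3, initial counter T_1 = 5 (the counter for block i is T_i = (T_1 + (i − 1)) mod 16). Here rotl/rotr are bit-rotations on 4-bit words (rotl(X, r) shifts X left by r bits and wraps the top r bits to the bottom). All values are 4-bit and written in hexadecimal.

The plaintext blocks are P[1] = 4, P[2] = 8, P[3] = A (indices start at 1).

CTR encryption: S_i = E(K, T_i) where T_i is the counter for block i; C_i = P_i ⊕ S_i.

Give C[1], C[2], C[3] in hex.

C[1]: T = 5, S = E(K, T) = 9; 4 ⊕ 9 = D.
C[2]: T = 6, S = E(K, T) = 0; 8 ⊕ 0 = 8.
C[3]: T = 7, S = E(K, T) = 8; A ⊕ 8 = 2.

C[1] = D, C[2] = 8, C[3] = 2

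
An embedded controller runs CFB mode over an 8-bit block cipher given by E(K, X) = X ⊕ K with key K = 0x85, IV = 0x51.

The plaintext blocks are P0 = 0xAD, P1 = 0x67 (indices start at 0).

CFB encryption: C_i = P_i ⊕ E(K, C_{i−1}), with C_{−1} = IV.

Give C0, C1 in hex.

C0 = 0x79, C1 = 0x9B

C0: E(K, 0x51) = 0xD4; 0xAD ⊕ 0xD4 = 0x79.
C1: E(K, 0x79) = 0xFC; 0x67 ⊕ 0xFC = 0x9B.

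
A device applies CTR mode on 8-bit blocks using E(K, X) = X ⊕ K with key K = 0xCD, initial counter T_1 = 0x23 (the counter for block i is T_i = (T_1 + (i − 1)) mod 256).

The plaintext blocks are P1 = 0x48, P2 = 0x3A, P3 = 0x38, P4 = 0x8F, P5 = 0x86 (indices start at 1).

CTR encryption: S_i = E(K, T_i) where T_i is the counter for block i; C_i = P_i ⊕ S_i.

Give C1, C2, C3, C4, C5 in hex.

C1 = 0xA6, C2 = 0xD3, C3 = 0xD0, C4 = 0x64, C5 = 0x6C

C1: T = 0x23, S = E(K, T) = 0xEE; 0x48 ⊕ 0xEE = 0xA6.
C2: T = 0x24, S = E(K, T) = 0xE9; 0x3A ⊕ 0xE9 = 0xD3.
C3: T = 0x25, S = E(K, T) = 0xE8; 0x38 ⊕ 0xE8 = 0xD0.
C4: T = 0x26, S = E(K, T) = 0xEB; 0x8F ⊕ 0xEB = 0x64.
C5: T = 0x27, S = E(K, T) = 0xEA; 0x86 ⊕ 0xEA = 0x6C.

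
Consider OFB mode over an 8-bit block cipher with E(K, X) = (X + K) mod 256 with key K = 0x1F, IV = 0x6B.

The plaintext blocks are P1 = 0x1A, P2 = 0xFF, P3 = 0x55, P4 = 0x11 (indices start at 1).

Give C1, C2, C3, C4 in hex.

OFB encryption: S_i = E(K, S_{i−1}) with S_{0} = IV; C_i = P_i ⊕ S_i.
C1: S = E(K, 0x6B) = 0x8A; 0x1A ⊕ 0x8A = 0x90.
C2: S = E(K, 0x8A) = 0xA9; 0xFF ⊕ 0xA9 = 0x56.
C3: S = E(K, 0xA9) = 0xC8; 0x55 ⊕ 0xC8 = 0x9D.
C4: S = E(K, 0xC8) = 0xE7; 0x11 ⊕ 0xE7 = 0xF6.

C1 = 0x90, C2 = 0x56, C3 = 0x9D, C4 = 0xF6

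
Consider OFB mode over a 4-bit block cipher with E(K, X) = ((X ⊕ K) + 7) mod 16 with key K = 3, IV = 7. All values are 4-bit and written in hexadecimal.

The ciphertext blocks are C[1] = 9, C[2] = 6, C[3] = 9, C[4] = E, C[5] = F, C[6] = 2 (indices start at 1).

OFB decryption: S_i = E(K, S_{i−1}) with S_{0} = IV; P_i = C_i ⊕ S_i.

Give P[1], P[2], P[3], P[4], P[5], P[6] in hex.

P[1] = 2, P[2] = 9, P[3] = A, P[4] = 9, P[5] = 4, P[6] = D

P[1]: S = E(K, 7) = B; 9 ⊕ B = 2.
P[2]: S = E(K, B) = F; 6 ⊕ F = 9.
P[3]: S = E(K, F) = 3; 9 ⊕ 3 = A.
P[4]: S = E(K, 3) = 7; E ⊕ 7 = 9.
P[5]: S = E(K, 7) = B; F ⊕ B = 4.
P[6]: S = E(K, B) = F; 2 ⊕ F = D.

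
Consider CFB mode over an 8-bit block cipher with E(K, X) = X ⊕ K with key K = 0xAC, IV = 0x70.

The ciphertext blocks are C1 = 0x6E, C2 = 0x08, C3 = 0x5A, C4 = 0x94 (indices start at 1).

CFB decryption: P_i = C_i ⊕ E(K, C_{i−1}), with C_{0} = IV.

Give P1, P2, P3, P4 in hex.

P1: E(K, 0x70) = 0xDC; 0x6E ⊕ 0xDC = 0xB2.
P2: E(K, 0x6E) = 0xC2; 0x08 ⊕ 0xC2 = 0xCA.
P3: E(K, 0x08) = 0xA4; 0x5A ⊕ 0xA4 = 0xFE.
P4: E(K, 0x5A) = 0xF6; 0x94 ⊕ 0xF6 = 0x62.

P1 = 0xB2, P2 = 0xCA, P3 = 0xFE, P4 = 0x62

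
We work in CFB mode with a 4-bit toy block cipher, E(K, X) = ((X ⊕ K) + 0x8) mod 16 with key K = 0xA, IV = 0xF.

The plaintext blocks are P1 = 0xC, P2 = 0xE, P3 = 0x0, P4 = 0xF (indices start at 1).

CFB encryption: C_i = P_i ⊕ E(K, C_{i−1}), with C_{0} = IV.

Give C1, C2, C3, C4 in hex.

C1: E(K, 0xF) = 0xD; 0xC ⊕ 0xD = 0x1.
C2: E(K, 0x1) = 0x3; 0xE ⊕ 0x3 = 0xD.
C3: E(K, 0xD) = 0xF; 0x0 ⊕ 0xF = 0xF.
C4: E(K, 0xF) = 0xD; 0xF ⊕ 0xD = 0x2.

C1 = 0x1, C2 = 0xD, C3 = 0xF, C4 = 0x2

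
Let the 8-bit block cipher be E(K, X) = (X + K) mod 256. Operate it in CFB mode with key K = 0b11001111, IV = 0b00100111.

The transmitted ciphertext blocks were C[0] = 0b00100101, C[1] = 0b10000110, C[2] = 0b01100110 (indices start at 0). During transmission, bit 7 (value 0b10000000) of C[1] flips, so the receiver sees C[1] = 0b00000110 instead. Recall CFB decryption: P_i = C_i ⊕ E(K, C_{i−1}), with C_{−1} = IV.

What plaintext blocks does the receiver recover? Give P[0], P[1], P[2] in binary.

P[0] = 0b11010011, P[1] = 0b11110010, P[2] = 0b10110011

Only C[1] changed, to 0b00000110. In CFB, a change in C_i flips the same bit in P_i and garbles P_{i+1}. Decrypting the received ciphertext:
P[0]: E(K, 0b00100111) = 0b11110110; 0b00100101 ⊕ 0b11110110 = 0b11010011.
P[1]: E(K, 0b00100101) = 0b11110100; 0b00000110 ⊕ 0b11110100 = 0b11110010.
P[2]: E(K, 0b00000110) = 0b11010101; 0b01100110 ⊕ 0b11010101 = 0b10110011.
Blocks that differ from the original plaintext: P[1], P[2].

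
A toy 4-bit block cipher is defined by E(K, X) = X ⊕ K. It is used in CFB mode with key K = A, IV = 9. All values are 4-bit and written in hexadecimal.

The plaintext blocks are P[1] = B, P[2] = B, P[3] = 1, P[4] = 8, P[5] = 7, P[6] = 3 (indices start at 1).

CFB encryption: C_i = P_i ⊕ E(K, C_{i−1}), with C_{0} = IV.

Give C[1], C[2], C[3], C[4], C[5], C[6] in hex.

C[1]: E(K, 9) = 3; B ⊕ 3 = 8.
C[2]: E(K, 8) = 2; B ⊕ 2 = 9.
C[3]: E(K, 9) = 3; 1 ⊕ 3 = 2.
C[4]: E(K, 2) = 8; 8 ⊕ 8 = 0.
C[5]: E(K, 0) = A; 7 ⊕ A = D.
C[6]: E(K, D) = 7; 3 ⊕ 7 = 4.

C[1] = 8, C[2] = 9, C[3] = 2, C[4] = 0, C[5] = D, C[6] = 4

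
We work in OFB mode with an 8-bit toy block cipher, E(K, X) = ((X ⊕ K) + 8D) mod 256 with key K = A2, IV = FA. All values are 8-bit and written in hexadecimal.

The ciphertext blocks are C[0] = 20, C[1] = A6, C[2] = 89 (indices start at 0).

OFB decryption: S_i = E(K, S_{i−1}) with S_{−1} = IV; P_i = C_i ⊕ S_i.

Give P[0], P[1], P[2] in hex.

P[0]: S = E(K, FA) = E5; 20 ⊕ E5 = C5.
P[1]: S = E(K, E5) = D4; A6 ⊕ D4 = 72.
P[2]: S = E(K, D4) = 03; 89 ⊕ 03 = 8A.

P[0] = C5, P[1] = 72, P[2] = 8A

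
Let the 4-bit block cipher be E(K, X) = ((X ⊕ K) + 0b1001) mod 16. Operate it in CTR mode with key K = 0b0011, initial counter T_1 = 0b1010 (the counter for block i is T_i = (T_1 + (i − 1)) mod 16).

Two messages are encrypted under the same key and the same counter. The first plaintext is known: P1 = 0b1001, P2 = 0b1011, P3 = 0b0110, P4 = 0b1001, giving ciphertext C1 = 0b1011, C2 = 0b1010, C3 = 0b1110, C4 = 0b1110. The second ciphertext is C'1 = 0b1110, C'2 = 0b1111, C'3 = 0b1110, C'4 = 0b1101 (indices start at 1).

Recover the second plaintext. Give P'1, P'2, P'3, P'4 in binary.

P'1 = 0b1100, P'2 = 0b1110, P'3 = 0b0110, P'4 = 0b1010

In CTR with a reused counter, both messages share the same keystream S_i, so C_i ⊕ C'_i = P_i ⊕ P'_i and thus P'_i = P_i ⊕ C_i ⊕ C'_i.
P'1: 0b1001 ⊕ 0b1011 ⊕ 0b1110 = 0b1100.
P'2: 0b1011 ⊕ 0b1010 ⊕ 0b1111 = 0b1110.
P'3: 0b0110 ⊕ 0b1110 ⊕ 0b1110 = 0b0110.
P'4: 0b1001 ⊕ 0b1110 ⊕ 0b1101 = 0b1010.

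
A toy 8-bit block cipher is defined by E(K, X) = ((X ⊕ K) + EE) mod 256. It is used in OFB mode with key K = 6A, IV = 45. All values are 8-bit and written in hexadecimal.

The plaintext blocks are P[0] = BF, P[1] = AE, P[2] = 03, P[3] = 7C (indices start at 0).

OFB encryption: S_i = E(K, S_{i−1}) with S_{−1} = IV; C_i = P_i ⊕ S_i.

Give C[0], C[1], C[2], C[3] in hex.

C[0]: S = E(K, 45) = 1D; BF ⊕ 1D = A2.
C[1]: S = E(K, 1D) = 65; AE ⊕ 65 = CB.
C[2]: S = E(K, 65) = FD; 03 ⊕ FD = FE.
C[3]: S = E(K, FD) = 85; 7C ⊕ 85 = F9.

C[0] = A2, C[1] = CB, C[2] = FE, C[3] = F9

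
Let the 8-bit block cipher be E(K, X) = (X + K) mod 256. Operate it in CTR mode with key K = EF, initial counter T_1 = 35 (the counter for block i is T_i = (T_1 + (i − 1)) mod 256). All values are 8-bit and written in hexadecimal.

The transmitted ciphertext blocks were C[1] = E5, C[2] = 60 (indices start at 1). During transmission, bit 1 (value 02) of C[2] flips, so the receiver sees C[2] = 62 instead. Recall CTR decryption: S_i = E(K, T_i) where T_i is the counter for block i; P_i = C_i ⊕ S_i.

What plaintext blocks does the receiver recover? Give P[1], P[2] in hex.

Only C[2] changed, to 62. In CTR, a change in C_i flips the same bit in P_i only; the keystream is unaffected. Decrypting the received ciphertext:
P[1]: T = 35, S = E(K, T) = 24; E5 ⊕ 24 = C1.
P[2]: T = 36, S = E(K, T) = 25; 62 ⊕ 25 = 47.
Blocks that differ from the original plaintext: P[2].

P[1] = C1, P[2] = 47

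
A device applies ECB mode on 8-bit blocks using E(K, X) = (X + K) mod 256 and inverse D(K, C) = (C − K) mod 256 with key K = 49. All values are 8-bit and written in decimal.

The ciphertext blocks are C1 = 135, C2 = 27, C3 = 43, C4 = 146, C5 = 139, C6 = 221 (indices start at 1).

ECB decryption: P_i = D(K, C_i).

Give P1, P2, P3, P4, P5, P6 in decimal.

P1 = 86, P2 = 234, P3 = 250, P4 = 97, P5 = 90, P6 = 172

P1: D(K, 135) = 86.
P2: D(K, 27) = 234.
P3: D(K, 43) = 250.
P4: D(K, 146) = 97.
P5: D(K, 139) = 90.
P6: D(K, 221) = 172.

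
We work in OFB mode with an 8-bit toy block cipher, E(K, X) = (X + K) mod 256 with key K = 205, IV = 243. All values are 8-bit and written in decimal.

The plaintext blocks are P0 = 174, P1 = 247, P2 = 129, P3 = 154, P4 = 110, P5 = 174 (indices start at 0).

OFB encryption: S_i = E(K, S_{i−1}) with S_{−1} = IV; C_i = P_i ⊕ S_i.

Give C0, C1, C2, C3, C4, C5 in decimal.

C0 = 110, C1 = 122, C2 = 219, C3 = 189, C4 = 154, C5 = 111

C0: S = E(K, 243) = 192; 174 ⊕ 192 = 110.
C1: S = E(K, 192) = 141; 247 ⊕ 141 = 122.
C2: S = E(K, 141) = 90; 129 ⊕ 90 = 219.
C3: S = E(K, 90) = 39; 154 ⊕ 39 = 189.
C4: S = E(K, 39) = 244; 110 ⊕ 244 = 154.
C5: S = E(K, 244) = 193; 174 ⊕ 193 = 111.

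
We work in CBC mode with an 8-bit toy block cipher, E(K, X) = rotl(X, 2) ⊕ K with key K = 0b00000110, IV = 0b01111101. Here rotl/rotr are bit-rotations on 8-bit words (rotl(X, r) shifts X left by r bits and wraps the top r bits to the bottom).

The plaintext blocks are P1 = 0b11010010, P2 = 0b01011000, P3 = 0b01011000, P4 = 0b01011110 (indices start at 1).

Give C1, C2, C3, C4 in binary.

CBC encryption: C_i = E(K, P_i ⊕ C_{i−1}), with C_{0} = IV.
C1: P1 ⊕ 0b01111101 = 0b10101111; E(K, 0b10101111) = 0b10111000.
C2: P2 ⊕ 0b10111000 = 0b11100000; E(K, 0b11100000) = 0b10000101.
C3: P3 ⊕ 0b10000101 = 0b11011101; E(K, 0b11011101) = 0b01110001.
C4: P4 ⊕ 0b01110001 = 0b00101111; E(K, 0b00101111) = 0b10111010.

C1 = 0b10111000, C2 = 0b10000101, C3 = 0b01110001, C4 = 0b10111010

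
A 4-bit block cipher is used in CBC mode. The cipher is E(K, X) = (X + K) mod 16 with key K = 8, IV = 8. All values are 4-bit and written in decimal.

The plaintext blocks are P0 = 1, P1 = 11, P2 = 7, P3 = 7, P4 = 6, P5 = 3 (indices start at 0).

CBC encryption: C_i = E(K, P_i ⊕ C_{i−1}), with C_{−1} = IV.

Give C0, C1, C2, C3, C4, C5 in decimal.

C0: P0 ⊕ 8 = 9; E(K, 9) = 1.
C1: P1 ⊕ 1 = 10; E(K, 10) = 2.
C2: P2 ⊕ 2 = 5; E(K, 5) = 13.
C3: P3 ⊕ 13 = 10; E(K, 10) = 2.
C4: P4 ⊕ 2 = 4; E(K, 4) = 12.
C5: P5 ⊕ 12 = 15; E(K, 15) = 7.

C0 = 1, C1 = 2, C2 = 13, C3 = 2, C4 = 12, C5 = 7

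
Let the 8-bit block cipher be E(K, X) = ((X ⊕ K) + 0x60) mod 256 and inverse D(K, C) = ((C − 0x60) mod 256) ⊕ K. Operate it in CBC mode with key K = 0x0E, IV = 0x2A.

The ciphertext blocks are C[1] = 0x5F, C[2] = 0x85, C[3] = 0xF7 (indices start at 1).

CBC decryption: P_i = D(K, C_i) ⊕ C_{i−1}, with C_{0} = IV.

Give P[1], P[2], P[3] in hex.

P[1]: D(K, 0x5F) = 0xF1; 0xF1 ⊕ 0x2A = 0xDB.
P[2]: D(K, 0x85) = 0x2B; 0x2B ⊕ 0x5F = 0x74.
P[3]: D(K, 0xF7) = 0x99; 0x99 ⊕ 0x85 = 0x1C.

P[1] = 0xDB, P[2] = 0x74, P[3] = 0x1C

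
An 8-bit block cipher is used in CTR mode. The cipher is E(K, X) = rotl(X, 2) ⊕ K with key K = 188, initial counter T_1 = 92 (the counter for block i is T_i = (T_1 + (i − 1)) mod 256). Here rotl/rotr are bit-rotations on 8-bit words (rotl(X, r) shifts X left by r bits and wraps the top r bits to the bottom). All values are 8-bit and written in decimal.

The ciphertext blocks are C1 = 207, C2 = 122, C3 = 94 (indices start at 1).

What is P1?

P1 = 2

CTR decryption: S_i = E(K, T_i) where T_i is the counter for block i; P_i = C_i ⊕ S_i.
P1: T = 92, S = E(K, T) = 205; 207 ⊕ 205 = 2.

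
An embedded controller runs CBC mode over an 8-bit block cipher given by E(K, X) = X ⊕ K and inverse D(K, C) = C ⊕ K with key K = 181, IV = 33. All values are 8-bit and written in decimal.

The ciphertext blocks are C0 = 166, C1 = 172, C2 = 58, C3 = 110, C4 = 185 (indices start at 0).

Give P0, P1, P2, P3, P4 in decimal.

P0 = 50, P1 = 191, P2 = 35, P3 = 225, P4 = 98

CBC decryption: P_i = D(K, C_i) ⊕ C_{i−1}, with C_{−1} = IV.
P0: D(K, 166) = 19; 19 ⊕ 33 = 50.
P1: D(K, 172) = 25; 25 ⊕ 166 = 191.
P2: D(K, 58) = 143; 143 ⊕ 172 = 35.
P3: D(K, 110) = 219; 219 ⊕ 58 = 225.
P4: D(K, 185) = 12; 12 ⊕ 110 = 98.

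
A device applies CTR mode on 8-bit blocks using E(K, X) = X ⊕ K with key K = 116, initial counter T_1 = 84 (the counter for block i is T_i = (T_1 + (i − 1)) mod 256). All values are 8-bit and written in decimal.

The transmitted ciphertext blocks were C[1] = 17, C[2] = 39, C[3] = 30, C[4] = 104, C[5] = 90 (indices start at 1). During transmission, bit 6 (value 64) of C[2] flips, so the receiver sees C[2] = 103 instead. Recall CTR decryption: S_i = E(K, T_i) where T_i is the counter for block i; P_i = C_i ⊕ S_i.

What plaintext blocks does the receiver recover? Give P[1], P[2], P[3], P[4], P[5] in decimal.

Only C[2] changed, to 103. In CTR, a change in C_i flips the same bit in P_i only; the keystream is unaffected. Decrypting the received ciphertext:
P[1]: T = 84, S = E(K, T) = 32; 17 ⊕ 32 = 49.
P[2]: T = 85, S = E(K, T) = 33; 103 ⊕ 33 = 70.
P[3]: T = 86, S = E(K, T) = 34; 30 ⊕ 34 = 60.
P[4]: T = 87, S = E(K, T) = 35; 104 ⊕ 35 = 75.
P[5]: T = 88, S = E(K, T) = 44; 90 ⊕ 44 = 118.
Blocks that differ from the original plaintext: P[2].

P[1] = 49, P[2] = 70, P[3] = 60, P[4] = 75, P[5] = 118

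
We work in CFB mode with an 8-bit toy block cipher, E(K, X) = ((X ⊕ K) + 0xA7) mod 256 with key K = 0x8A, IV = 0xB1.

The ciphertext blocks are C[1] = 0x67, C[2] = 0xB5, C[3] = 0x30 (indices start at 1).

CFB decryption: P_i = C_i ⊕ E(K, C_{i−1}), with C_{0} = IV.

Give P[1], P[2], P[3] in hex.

P[1]: E(K, 0xB1) = 0xE2; 0x67 ⊕ 0xE2 = 0x85.
P[2]: E(K, 0x67) = 0x94; 0xB5 ⊕ 0x94 = 0x21.
P[3]: E(K, 0xB5) = 0xE6; 0x30 ⊕ 0xE6 = 0xD6.

P[1] = 0x85, P[2] = 0x21, P[3] = 0xD6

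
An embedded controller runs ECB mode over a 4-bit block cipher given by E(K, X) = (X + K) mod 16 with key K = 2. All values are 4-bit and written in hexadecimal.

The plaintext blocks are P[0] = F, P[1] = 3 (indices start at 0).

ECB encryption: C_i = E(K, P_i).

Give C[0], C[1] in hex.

C[0] = 1, C[1] = 5

C[0]: E(K, F) = 1.
C[1]: E(K, 3) = 5.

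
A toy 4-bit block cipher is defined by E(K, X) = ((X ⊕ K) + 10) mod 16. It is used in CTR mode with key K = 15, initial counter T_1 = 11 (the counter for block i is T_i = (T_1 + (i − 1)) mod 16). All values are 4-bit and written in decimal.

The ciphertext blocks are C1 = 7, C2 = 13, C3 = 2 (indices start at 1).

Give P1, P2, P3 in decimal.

CTR decryption: S_i = E(K, T_i) where T_i is the counter for block i; P_i = C_i ⊕ S_i.
P1: T = 11, S = E(K, T) = 14; 7 ⊕ 14 = 9.
P2: T = 12, S = E(K, T) = 13; 13 ⊕ 13 = 0.
P3: T = 13, S = E(K, T) = 12; 2 ⊕ 12 = 14.

P1 = 9, P2 = 0, P3 = 14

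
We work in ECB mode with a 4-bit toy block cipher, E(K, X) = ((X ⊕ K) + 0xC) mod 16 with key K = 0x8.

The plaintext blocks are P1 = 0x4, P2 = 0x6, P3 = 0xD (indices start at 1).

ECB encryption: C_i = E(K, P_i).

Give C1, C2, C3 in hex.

C1: E(K, 0x4) = 0x8.
C2: E(K, 0x6) = 0xA.
C3: E(K, 0xD) = 0x1.

C1 = 0x8, C2 = 0xA, C3 = 0x1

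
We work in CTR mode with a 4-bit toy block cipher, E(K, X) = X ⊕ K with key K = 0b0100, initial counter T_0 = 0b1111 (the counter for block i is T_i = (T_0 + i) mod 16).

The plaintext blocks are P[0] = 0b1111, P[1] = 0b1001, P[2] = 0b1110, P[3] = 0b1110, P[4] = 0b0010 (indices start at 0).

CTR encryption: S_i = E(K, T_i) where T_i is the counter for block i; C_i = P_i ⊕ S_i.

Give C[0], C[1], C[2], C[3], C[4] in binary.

C[0]: T = 0b1111, S = E(K, T) = 0b1011; 0b1111 ⊕ 0b1011 = 0b0100.
C[1]: T = 0b0000, S = E(K, T) = 0b0100; 0b1001 ⊕ 0b0100 = 0b1101.
C[2]: T = 0b0001, S = E(K, T) = 0b0101; 0b1110 ⊕ 0b0101 = 0b1011.
C[3]: T = 0b0010, S = E(K, T) = 0b0110; 0b1110 ⊕ 0b0110 = 0b1000.
C[4]: T = 0b0011, S = E(K, T) = 0b0111; 0b0010 ⊕ 0b0111 = 0b0101.

C[0] = 0b0100, C[1] = 0b1101, C[2] = 0b1011, C[3] = 0b1000, C[4] = 0b0101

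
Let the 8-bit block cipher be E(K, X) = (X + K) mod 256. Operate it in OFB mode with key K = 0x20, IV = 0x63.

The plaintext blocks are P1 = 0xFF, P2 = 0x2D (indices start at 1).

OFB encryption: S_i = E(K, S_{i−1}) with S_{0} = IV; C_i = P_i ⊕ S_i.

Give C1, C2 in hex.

C1: S = E(K, 0x63) = 0x83; 0xFF ⊕ 0x83 = 0x7C.
C2: S = E(K, 0x83) = 0xA3; 0x2D ⊕ 0xA3 = 0x8E.

C1 = 0x7C, C2 = 0x8E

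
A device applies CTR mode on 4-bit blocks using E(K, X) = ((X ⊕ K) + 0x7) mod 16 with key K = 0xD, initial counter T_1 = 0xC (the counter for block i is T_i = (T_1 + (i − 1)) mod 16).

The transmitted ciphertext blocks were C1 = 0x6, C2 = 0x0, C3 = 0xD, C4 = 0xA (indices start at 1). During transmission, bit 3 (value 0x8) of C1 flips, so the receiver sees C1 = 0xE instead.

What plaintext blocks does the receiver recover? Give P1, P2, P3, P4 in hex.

P1 = 0x6, P2 = 0x7, P3 = 0x7, P4 = 0x3

CTR decryption: S_i = E(K, T_i) where T_i is the counter for block i; P_i = C_i ⊕ S_i.
Only C1 changed, to 0xE. In CTR, a change in C_i flips the same bit in P_i only; the keystream is unaffected. Decrypting the received ciphertext:
P1: T = 0xC, S = E(K, T) = 0x8; 0xE ⊕ 0x8 = 0x6.
P2: T = 0xD, S = E(K, T) = 0x7; 0x0 ⊕ 0x7 = 0x7.
P3: T = 0xE, S = E(K, T) = 0xA; 0xD ⊕ 0xA = 0x7.
P4: T = 0xF, S = E(K, T) = 0x9; 0xA ⊕ 0x9 = 0x3.
Blocks that differ from the original plaintext: P1.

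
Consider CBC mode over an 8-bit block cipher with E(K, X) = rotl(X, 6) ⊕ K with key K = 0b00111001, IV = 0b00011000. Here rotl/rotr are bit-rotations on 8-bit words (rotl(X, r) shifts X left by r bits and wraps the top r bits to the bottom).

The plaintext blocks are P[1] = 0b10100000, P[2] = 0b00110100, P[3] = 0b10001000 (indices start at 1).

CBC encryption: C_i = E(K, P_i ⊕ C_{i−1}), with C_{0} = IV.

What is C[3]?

C[3] = 0b01100111

C[1]: P[1] ⊕ 0b00011000 = 0b10111000; E(K, 0b10111000) = 0b00010111.
C[2]: P[2] ⊕ 0b00010111 = 0b00100011; E(K, 0b00100011) = 0b11110001.
C[3]: P[3] ⊕ 0b11110001 = 0b01111001; E(K, 0b01111001) = 0b01100111.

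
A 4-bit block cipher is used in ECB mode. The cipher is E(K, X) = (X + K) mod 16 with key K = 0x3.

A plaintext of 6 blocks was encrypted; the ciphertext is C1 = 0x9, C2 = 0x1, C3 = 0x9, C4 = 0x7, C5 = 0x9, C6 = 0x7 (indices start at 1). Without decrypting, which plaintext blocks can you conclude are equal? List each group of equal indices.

ECB encrypts each block independently with the same key, so equal ciphertext blocks imply equal plaintext blocks.
C1 = C3 = C5 = 0x9, so P1 = P3 = P5.
C4 = C6 = 0x7, so P4 = P6.

P1 = P3 = P5; P4 = P6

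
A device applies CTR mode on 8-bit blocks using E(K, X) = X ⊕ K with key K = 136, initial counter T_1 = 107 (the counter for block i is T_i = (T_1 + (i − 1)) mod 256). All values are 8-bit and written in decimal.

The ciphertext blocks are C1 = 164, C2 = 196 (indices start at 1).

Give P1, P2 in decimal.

CTR decryption: S_i = E(K, T_i) where T_i is the counter for block i; P_i = C_i ⊕ S_i.
P1: T = 107, S = E(K, T) = 227; 164 ⊕ 227 = 71.
P2: T = 108, S = E(K, T) = 228; 196 ⊕ 228 = 32.

P1 = 71, P2 = 32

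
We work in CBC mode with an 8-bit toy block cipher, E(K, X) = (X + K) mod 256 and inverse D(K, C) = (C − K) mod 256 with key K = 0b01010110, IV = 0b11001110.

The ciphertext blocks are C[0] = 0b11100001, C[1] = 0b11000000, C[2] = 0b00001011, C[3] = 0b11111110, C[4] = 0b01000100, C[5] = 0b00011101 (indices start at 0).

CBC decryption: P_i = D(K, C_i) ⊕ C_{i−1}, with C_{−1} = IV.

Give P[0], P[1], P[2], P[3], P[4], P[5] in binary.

P[0] = 0b01000101, P[1] = 0b10001011, P[2] = 0b01110101, P[3] = 0b10100011, P[4] = 0b00010000, P[5] = 0b10000011

P[0]: D(K, 0b11100001) = 0b10001011; 0b10001011 ⊕ 0b11001110 = 0b01000101.
P[1]: D(K, 0b11000000) = 0b01101010; 0b01101010 ⊕ 0b11100001 = 0b10001011.
P[2]: D(K, 0b00001011) = 0b10110101; 0b10110101 ⊕ 0b11000000 = 0b01110101.
P[3]: D(K, 0b11111110) = 0b10101000; 0b10101000 ⊕ 0b00001011 = 0b10100011.
P[4]: D(K, 0b01000100) = 0b11101110; 0b11101110 ⊕ 0b11111110 = 0b00010000.
P[5]: D(K, 0b00011101) = 0b11000111; 0b11000111 ⊕ 0b01000100 = 0b10000011.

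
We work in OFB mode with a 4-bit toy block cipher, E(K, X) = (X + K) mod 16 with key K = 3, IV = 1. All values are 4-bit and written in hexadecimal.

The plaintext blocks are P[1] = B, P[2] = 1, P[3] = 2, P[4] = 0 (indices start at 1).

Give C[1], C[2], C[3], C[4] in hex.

C[1] = F, C[2] = 6, C[3] = 8, C[4] = D

OFB encryption: S_i = E(K, S_{i−1}) with S_{0} = IV; C_i = P_i ⊕ S_i.
C[1]: S = E(K, 1) = 4; B ⊕ 4 = F.
C[2]: S = E(K, 4) = 7; 1 ⊕ 7 = 6.
C[3]: S = E(K, 7) = A; 2 ⊕ A = 8.
C[4]: S = E(K, A) = D; 0 ⊕ D = D.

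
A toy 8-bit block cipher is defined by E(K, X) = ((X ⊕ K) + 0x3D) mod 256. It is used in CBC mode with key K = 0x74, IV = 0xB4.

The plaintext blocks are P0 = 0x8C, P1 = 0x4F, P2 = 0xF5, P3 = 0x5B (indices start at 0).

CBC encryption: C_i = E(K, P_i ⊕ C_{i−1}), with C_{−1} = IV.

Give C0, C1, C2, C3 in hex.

C0 = 0x89, C1 = 0xEF, C2 = 0xAB, C3 = 0xC1

C0: P0 ⊕ 0xB4 = 0x38; E(K, 0x38) = 0x89.
C1: P1 ⊕ 0x89 = 0xC6; E(K, 0xC6) = 0xEF.
C2: P2 ⊕ 0xEF = 0x1A; E(K, 0x1A) = 0xAB.
C3: P3 ⊕ 0xAB = 0xF0; E(K, 0xF0) = 0xC1.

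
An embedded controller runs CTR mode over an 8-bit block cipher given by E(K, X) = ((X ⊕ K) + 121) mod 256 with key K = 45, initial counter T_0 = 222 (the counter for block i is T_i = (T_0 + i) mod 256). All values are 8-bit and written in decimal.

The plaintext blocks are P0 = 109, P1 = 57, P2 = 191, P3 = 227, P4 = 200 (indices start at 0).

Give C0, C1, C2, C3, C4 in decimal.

CTR encryption: S_i = E(K, T_i) where T_i is the counter for block i; C_i = P_i ⊕ S_i.
C0: T = 222, S = E(K, T) = 108; 109 ⊕ 108 = 1.
C1: T = 223, S = E(K, T) = 107; 57 ⊕ 107 = 82.
C2: T = 224, S = E(K, T) = 70; 191 ⊕ 70 = 249.
C3: T = 225, S = E(K, T) = 69; 227 ⊕ 69 = 166.
C4: T = 226, S = E(K, T) = 72; 200 ⊕ 72 = 128.

C0 = 1, C1 = 82, C2 = 249, C3 = 166, C4 = 128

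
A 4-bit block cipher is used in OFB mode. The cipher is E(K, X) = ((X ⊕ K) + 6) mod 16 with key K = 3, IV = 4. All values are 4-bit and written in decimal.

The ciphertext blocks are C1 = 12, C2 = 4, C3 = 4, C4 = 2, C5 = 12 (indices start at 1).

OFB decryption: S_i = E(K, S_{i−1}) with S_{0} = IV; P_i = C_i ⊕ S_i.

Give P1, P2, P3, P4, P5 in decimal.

P1 = 1, P2 = 0, P3 = 9, P4 = 6, P5 = 1

P1: S = E(K, 4) = 13; 12 ⊕ 13 = 1.
P2: S = E(K, 13) = 4; 4 ⊕ 4 = 0.
P3: S = E(K, 4) = 13; 4 ⊕ 13 = 9.
P4: S = E(K, 13) = 4; 2 ⊕ 4 = 6.
P5: S = E(K, 4) = 13; 12 ⊕ 13 = 1.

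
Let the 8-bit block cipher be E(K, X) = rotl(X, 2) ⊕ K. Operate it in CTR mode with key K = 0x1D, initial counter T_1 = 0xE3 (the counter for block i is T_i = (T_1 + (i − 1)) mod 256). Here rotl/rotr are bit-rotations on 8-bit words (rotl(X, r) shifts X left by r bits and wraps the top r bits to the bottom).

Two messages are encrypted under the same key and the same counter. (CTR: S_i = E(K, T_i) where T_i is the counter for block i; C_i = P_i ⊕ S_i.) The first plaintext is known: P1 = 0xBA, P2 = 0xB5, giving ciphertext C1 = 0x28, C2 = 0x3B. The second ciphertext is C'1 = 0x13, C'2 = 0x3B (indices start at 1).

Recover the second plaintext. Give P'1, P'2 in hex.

P'1 = 0x81, P'2 = 0xB5

In CTR with a reused counter, both messages share the same keystream S_i, so C_i ⊕ C'_i = P_i ⊕ P'_i and thus P'_i = P_i ⊕ C_i ⊕ C'_i.
P'1: 0xBA ⊕ 0x28 ⊕ 0x13 = 0x81.
P'2: 0xB5 ⊕ 0x3B ⊕ 0x3B = 0xB5.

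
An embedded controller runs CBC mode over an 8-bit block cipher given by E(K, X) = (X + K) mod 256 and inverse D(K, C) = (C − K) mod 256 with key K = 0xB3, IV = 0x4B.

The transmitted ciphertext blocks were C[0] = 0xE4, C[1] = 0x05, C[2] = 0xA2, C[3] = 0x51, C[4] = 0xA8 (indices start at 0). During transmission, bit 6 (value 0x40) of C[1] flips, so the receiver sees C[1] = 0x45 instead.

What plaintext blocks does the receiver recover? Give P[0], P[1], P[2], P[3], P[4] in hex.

CBC decryption: P_i = D(K, C_i) ⊕ C_{i−1}, with C_{−1} = IV.
Only C[1] changed, to 0x45. In CBC, a change in C_i garbles P_i and flips the same bit in P_{i+1}. Decrypting the received ciphertext:
P[0]: D(K, 0xE4) = 0x31; 0x31 ⊕ 0x4B = 0x7A.
P[1]: D(K, 0x45) = 0x92; 0x92 ⊕ 0xE4 = 0x76.
P[2]: D(K, 0xA2) = 0xEF; 0xEF ⊕ 0x45 = 0xAA.
P[3]: D(K, 0x51) = 0x9E; 0x9E ⊕ 0xA2 = 0x3C.
P[4]: D(K, 0xA8) = 0xF5; 0xF5 ⊕ 0x51 = 0xA4.
Blocks that differ from the original plaintext: P[1], P[2].

P[0] = 0x7A, P[1] = 0x76, P[2] = 0xAA, P[3] = 0x3C, P[4] = 0xA4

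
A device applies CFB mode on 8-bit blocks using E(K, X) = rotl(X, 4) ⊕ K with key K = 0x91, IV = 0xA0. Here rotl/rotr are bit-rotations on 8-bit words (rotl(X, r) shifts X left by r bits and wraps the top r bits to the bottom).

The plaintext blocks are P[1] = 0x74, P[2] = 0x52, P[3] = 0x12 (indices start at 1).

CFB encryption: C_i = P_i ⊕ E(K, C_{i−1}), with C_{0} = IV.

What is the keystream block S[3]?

0x42

C[1]: E(K, 0xA0) = 0x9B; 0x74 ⊕ 0x9B = 0xEF.
C[2]: E(K, 0xEF) = 0x6F; 0x52 ⊕ 0x6F = 0x3D.
C[3]: E(K, 0x3D) = 0x42; 0x12 ⊕ 0x42 = 0x50.
So S[3] = 0x42.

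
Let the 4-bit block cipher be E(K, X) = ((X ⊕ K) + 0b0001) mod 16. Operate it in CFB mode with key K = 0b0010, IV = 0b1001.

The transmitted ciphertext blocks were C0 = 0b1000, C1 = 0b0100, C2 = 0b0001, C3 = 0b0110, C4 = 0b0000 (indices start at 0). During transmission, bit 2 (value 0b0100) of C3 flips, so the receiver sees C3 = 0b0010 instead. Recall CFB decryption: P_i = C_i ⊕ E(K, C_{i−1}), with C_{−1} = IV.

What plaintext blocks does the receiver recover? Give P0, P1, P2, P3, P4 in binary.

P0 = 0b0100, P1 = 0b1111, P2 = 0b0110, P3 = 0b0110, P4 = 0b0001

Only C3 changed, to 0b0010. In CFB, a change in C_i flips the same bit in P_i and garbles P_{i+1}. Decrypting the received ciphertext:
P0: E(K, 0b1001) = 0b1100; 0b1000 ⊕ 0b1100 = 0b0100.
P1: E(K, 0b1000) = 0b1011; 0b0100 ⊕ 0b1011 = 0b1111.
P2: E(K, 0b0100) = 0b0111; 0b0001 ⊕ 0b0111 = 0b0110.
P3: E(K, 0b0001) = 0b0100; 0b0010 ⊕ 0b0100 = 0b0110.
P4: E(K, 0b0010) = 0b0001; 0b0000 ⊕ 0b0001 = 0b0001.
Blocks that differ from the original plaintext: P3, P4.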